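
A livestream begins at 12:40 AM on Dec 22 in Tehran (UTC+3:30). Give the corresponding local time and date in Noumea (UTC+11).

In UTC: 12:40 AM − 3:30 = 9:10 PM on Dec 21.
Noumea is UTC+11:00: 9:10 PM + 11:00 = 8:10 AM on Dec 22.

8:10 AM on Dec 22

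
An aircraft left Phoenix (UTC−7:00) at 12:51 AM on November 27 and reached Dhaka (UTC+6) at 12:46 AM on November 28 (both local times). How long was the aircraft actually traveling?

Departure in UTC: 12:51 AM + 7:00 = 7:51 AM on Nov 27.
Arrival in UTC: 12:46 AM − 6:00 = 6:46 PM on Nov 27.
Elapsed = 6:46 PM − 7:51 AM = 10 hours 55 minutes.

10 hours 55 minutes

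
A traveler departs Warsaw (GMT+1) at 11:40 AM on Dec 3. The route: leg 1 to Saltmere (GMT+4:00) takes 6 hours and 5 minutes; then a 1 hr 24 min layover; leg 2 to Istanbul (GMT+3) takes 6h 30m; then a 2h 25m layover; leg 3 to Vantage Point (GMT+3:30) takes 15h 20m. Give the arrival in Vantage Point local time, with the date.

9:54 PM on December 4

Convert departure to UTC: 11:40 AM − 1:00 = 10:40 AM UTC on Dec 3.
Add 6 hours and 5 minutes leg 1 → 4:45 PM UTC.
Add 1 hour 24 minutes layover in Saltmere → 6:09 PM UTC.
Add 6 hours and 30 minutes leg 2 → 12:39 AM UTC (Dec 4).
Add 2 hours 25 minutes layover in Istanbul → 3:04 AM UTC.
Add 15 hours and 20 minutes leg 3 → 6:24 PM UTC.
Vantage Point is UTC+3:30, so local arrival = 6:24 PM + 3:30 = 9:54 PM on Dec 4.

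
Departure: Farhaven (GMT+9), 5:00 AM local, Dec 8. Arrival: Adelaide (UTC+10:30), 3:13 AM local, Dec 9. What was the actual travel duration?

Adelaide is 1:30 ahead of Farhaven.
Clock-face elapsed time (ignoring zones) is 22 hours 13 minutes.
Actual elapsed = 22 hours 13 minutes − 1:30 = 20 hours 43 minutes.

20 hours 43 minutes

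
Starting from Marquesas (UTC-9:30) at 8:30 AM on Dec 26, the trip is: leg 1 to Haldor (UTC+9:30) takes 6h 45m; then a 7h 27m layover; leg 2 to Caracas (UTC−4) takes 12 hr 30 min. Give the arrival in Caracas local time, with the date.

Convert departure to UTC: 8:30 AM + 9:30 = 6:00 PM UTC on Dec 26.
Add 6 hours 45 minutes leg 1 → 12:45 AM UTC (Dec 27).
Add 7 hours 27 minutes layover in Haldor → 8:12 AM UTC.
Add 12 hours and 30 minutes leg 2 → 8:42 PM UTC.
Caracas is UTC−4:00, so local arrival = 8:42 PM − 4:00 = 4:42 PM on Dec 27.

4:42 PM on December 27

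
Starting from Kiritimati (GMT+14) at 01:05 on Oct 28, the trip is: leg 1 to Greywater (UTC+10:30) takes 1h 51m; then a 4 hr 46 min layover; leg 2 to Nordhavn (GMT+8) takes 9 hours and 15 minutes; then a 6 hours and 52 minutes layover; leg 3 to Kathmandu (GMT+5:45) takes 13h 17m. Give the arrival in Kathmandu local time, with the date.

04:51 on Oct 29

Convert departure to UTC: 01:05 − 14:00 = 11:05 UTC on Oct 27.
Add 1 hour and 51 minutes leg 1 → 12:56 UTC.
Add 4 hours and 46 minutes layover in Greywater → 17:42 UTC.
Add 9 hours 15 minutes leg 2 → 02:57 UTC (Oct 28).
Add 6 hours 52 minutes layover in Nordhavn → 09:49 UTC.
Add 13 hours 17 minutes leg 3 → 23:06 UTC.
Kathmandu is UTC+5:45, so local arrival = 23:06 + 5:45 = 04:51 on Oct 29.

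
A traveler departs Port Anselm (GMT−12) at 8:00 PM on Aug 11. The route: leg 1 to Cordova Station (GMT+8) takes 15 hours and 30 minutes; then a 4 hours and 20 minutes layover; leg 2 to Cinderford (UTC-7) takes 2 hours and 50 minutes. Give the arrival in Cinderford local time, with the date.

11:40 PM on August 12

Convert departure to UTC: 8:00 PM + 12:00 = 8:00 AM UTC on Aug 12.
Add 15 hours 30 minutes leg 1 → 11:30 PM UTC.
Add 4 hours 20 minutes layover in Cordova Station → 3:50 AM UTC (Aug 13).
Add 2 hours and 50 minutes leg 2 → 6:40 AM UTC.
Cinderford is UTC−7:00, so local arrival = 6:40 AM − 7:00 = 11:40 PM on Aug 12.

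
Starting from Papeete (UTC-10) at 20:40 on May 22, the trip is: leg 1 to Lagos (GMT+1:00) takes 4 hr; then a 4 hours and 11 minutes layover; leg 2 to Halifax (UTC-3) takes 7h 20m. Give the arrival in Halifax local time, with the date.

Convert departure to UTC: 20:40 + 10:00 = 06:40 UTC on May 23.
Add 4 hours leg 1 → 10:40 UTC.
Add 4 hours and 11 minutes layover in Lagos → 14:51 UTC.
Add 7 hours and 20 minutes leg 2 → 22:11 UTC.
Halifax is UTC−3:00, so local arrival = 22:11 − 3:00 = 19:11 on May 23.

19:11 on May 23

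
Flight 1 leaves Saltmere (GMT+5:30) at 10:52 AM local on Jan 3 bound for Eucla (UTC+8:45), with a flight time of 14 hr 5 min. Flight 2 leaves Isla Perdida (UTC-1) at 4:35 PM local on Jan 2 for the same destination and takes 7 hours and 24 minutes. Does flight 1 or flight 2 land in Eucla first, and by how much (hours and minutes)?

the second, by 18 hours 28 minutes

Flight 1 in UTC: 10:52 AM − 5:30 = 5:22 AM on Jan 3.
+14 hours and 5 minutes → arrive 7:27 PM UTC on Jan 3.
Flight 2 in UTC: 4:35 PM + 1:00 = 5:35 PM on Jan 2.
+7 hours 24 minutes → arrive 12:59 AM UTC on Jan 3.
Flight 2 lands earlier by 18 hours 28 minutes.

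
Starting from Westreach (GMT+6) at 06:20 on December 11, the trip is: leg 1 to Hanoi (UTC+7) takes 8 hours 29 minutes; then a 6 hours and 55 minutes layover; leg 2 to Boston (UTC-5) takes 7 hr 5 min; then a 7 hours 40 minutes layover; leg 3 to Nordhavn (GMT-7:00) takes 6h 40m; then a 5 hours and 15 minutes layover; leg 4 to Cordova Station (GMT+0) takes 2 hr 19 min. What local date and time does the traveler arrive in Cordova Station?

20:43 on December 12

Convert departure to UTC: 06:20 − 6:00 = 00:20 UTC on Dec 11.
Add 8 hours and 29 minutes leg 1 → 08:49 UTC.
Add 6 hours 55 minutes layover in Hanoi → 15:44 UTC.
Add 7 hours and 5 minutes leg 2 → 22:49 UTC.
Add 7 hours 40 minutes layover in Boston → 06:29 UTC (Dec 12).
Add 6 hours 40 minutes leg 3 → 13:09 UTC.
Add 5 hours 15 minutes layover in Nordhavn → 18:24 UTC.
Add 2 hours 19 minutes leg 4 → 20:43 UTC.
Cordova Station is UTC+0, so local arrival is the same: 20:43 on Dec 12.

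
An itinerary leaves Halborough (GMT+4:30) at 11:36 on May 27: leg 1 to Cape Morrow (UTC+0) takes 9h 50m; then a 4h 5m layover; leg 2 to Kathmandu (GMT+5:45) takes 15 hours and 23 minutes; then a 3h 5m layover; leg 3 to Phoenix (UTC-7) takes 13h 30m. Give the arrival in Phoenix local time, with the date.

Convert departure to UTC: 11:36 − 4:30 = 07:06 UTC on May 27.
Add 9 hours and 50 minutes leg 1 → 16:56 UTC.
Add 4 hours and 5 minutes layover in Cape Morrow → 21:01 UTC.
Add 15 hours and 23 minutes leg 2 → 12:24 UTC (May 28).
Add 3 hours 5 minutes layover in Kathmandu → 15:29 UTC.
Add 13 hours and 30 minutes leg 3 → 04:59 UTC (May 29).
Phoenix is UTC−7:00, so local arrival = 04:59 − 7:00 = 21:59 on May 28.

21:59 on May 28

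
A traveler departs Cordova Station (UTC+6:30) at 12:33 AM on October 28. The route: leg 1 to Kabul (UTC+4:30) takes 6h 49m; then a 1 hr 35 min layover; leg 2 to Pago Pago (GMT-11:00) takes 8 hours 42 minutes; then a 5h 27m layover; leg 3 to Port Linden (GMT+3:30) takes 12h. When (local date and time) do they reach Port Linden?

8:06 AM on October 29

Convert departure to UTC: 12:33 AM − 6:30 = 6:03 PM UTC on Oct 27.
Add 6 hours 49 minutes leg 1 → 12:52 AM UTC (Oct 28).
Add 1 hour 35 minutes layover in Kabul → 2:27 AM UTC.
Add 8 hours and 42 minutes leg 2 → 11:09 AM UTC.
Add 5 hours 27 minutes layover in Pago Pago → 4:36 PM UTC.
Add 12 hours leg 3 → 4:36 AM UTC (Oct 29).
Port Linden is UTC+3:30, so local arrival = 4:36 AM + 3:30 = 8:06 AM on Oct 29.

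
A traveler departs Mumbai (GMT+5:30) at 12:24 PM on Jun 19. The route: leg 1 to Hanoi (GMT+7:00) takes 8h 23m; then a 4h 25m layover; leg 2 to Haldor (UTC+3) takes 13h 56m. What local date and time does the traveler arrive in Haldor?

12:38 PM on June 20

Convert departure to UTC: 12:24 PM − 5:30 = 6:54 AM UTC on Jun 19.
Add 8 hours and 23 minutes leg 1 → 3:17 PM UTC.
Add 4 hours and 25 minutes layover in Hanoi → 7:42 PM UTC.
Add 13 hours and 56 minutes leg 2 → 9:38 AM UTC (Jun 20).
Haldor is UTC+3:00, so local arrival = 9:38 AM + 3:00 = 12:38 PM on Jun 20.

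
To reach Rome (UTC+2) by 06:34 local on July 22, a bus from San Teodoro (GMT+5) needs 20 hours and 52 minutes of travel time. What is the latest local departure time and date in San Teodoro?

12:42 on Jul 21

Target arrival in UTC: 06:34 − 2:00 = 04:34 on Jul 22.
Subtract 20 hours and 52 minutes → departure 07:42 UTC on Jul 21.
San Teodoro is UTC+5:00: 07:42 + 5:00 = 12:42 on Jul 21.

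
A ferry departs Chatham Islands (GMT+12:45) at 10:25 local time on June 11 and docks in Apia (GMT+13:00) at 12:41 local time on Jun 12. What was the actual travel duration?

26 hours 1 minute

Departure in UTC: 10:25 − 12:45 = 21:40 on Jun 10.
Arrival in UTC: 12:41 − 13:00 = 23:41 on Jun 11.
Elapsed = 23:41 − 21:40 (+1 day) = 26 hours 1 minute.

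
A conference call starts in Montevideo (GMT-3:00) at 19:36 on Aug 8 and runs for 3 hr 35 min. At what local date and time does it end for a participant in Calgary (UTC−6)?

20:11 on August 8

Convert start to UTC: 19:36 + 3:00 = 22:36 UTC on Aug 8.
Add 3 hours and 35 minutes duration → 02:11 UTC (Aug 9).
Calgary is UTC−6:00, so local end time = 02:11 − 6:00 = 20:11 on Aug 8.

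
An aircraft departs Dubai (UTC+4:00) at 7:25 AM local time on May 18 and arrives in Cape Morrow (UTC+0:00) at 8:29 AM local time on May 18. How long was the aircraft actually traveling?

5 hours 4 minutes

Cape Morrow is 4:00 behind Dubai.
Clock-face elapsed time (ignoring zones) is 1 hour 4 minutes.
Actual elapsed = 1 hour 4 minutes + 4:00 = 5 hours 4 minutes.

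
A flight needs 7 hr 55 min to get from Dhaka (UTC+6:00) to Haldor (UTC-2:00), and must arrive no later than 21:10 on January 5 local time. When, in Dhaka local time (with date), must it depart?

21:15 on January 5

Target arrival in UTC: 21:10 + 2:00 = 23:10 on Jan 5.
Subtract 7 hours and 55 minutes → departure 15:15 UTC on Jan 5.
Dhaka is UTC+6:00: 15:15 + 6:00 = 21:15 on Jan 5.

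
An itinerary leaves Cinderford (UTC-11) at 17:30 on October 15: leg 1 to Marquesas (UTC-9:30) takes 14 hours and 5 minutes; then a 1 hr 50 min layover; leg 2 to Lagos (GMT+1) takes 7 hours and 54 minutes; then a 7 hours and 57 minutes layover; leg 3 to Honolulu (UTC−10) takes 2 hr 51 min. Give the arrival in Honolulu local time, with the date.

05:07 on October 17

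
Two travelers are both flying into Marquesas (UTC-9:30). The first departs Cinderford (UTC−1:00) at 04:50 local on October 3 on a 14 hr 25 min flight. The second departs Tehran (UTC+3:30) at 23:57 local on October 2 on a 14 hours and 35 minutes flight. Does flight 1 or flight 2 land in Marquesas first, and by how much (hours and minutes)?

the second, by 9 hours 13 minutes

Flight 1 in UTC: 04:50 + 1:00 = 05:50 on Oct 3.
+14 hours 25 minutes → arrive 20:15 UTC on Oct 3.
Flight 2 in UTC: 23:57 − 3:30 = 20:27 on Oct 2.
+14 hours 35 minutes → arrive 11:02 UTC on Oct 3.
Flight 2 lands earlier by 9 hours 13 minutes.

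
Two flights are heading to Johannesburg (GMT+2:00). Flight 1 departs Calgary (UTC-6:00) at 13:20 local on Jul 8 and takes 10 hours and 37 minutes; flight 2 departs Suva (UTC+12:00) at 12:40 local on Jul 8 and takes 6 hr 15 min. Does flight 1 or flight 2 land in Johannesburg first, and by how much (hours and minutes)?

Flight 1 in UTC: 13:20 + 6:00 = 19:20 on Jul 8.
+10 hours 37 minutes → arrive 05:57 UTC on Jul 9.
Flight 2 in UTC: 12:40 − 12:00 = 00:40 on Jul 8.
+6 hours and 15 minutes → arrive 06:55 UTC on Jul 8.
Flight 2 lands earlier by 23 hours 2 minutes.

the second, by 23 hours 2 minutes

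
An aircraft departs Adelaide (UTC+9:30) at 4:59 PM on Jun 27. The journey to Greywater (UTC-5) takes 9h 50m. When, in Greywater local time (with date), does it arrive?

12:19 PM on June 27

Greywater is 14:30 behind Adelaide.
After 9 hours 50 minutes it is 2:49 AM (Jun 28) in Adelaide.
Shift by the zone difference: 2:49 AM − 14:30 = 12:19 PM on Jun 27 in Greywater.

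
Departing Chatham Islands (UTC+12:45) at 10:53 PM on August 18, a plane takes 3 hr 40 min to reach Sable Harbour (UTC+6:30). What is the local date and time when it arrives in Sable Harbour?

8:18 PM on August 18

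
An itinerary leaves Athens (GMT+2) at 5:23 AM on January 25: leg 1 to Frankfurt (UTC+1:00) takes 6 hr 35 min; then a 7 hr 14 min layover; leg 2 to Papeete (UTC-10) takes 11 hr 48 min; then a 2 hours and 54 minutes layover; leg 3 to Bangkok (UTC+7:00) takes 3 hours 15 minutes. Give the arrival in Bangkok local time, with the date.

6:09 PM on January 26

Convert departure to UTC: 5:23 AM − 2:00 = 3:23 AM UTC on Jan 25.
Add 6 hours 35 minutes leg 1 → 9:58 AM UTC.
Add 7 hours 14 minutes layover in Frankfurt → 5:12 PM UTC.
Add 11 hours and 48 minutes leg 2 → 5:00 AM UTC (Jan 26).
Add 2 hours 54 minutes layover in Papeete → 7:54 AM UTC.
Add 3 hours and 15 minutes leg 3 → 11:09 AM UTC.
Bangkok is UTC+7:00, so local arrival = 11:09 AM + 7:00 = 6:09 PM on Jan 26.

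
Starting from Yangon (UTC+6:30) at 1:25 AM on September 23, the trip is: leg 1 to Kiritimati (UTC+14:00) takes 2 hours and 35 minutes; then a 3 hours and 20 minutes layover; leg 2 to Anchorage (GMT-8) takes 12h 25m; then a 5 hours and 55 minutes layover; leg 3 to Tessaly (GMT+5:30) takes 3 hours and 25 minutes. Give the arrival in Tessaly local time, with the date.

Convert departure to UTC: 1:25 AM − 6:30 = 6:55 PM UTC on Sep 22.
Add 2 hours and 35 minutes leg 1 → 9:30 PM UTC.
Add 3 hours 20 minutes layover in Kiritimati → 12:50 AM UTC (Sep 23).
Add 12 hours and 25 minutes leg 2 → 1:15 PM UTC.
Add 5 hours and 55 minutes layover in Anchorage → 7:10 PM UTC.
Add 3 hours 25 minutes leg 3 → 10:35 PM UTC.
Tessaly is UTC+5:30, so local arrival = 10:35 PM + 5:30 = 4:05 AM on Sep 24.

4:05 AM on Sep 24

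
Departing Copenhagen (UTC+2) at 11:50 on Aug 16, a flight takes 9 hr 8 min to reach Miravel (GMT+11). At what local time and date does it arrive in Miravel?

05:58 on August 17

Convert departure to UTC: 11:50 − 2:00 = 09:50 UTC on Aug 16.
Add 9 hours and 8 minutes travel time → 18:58 UTC.
Miravel is UTC+11:00, so local arrival = 18:58 + 11:00 = 05:58 on Aug 17.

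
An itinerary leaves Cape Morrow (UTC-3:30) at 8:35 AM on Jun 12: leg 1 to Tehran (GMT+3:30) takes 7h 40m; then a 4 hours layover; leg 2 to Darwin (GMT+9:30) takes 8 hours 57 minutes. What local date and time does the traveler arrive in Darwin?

6:12 PM on June 13

Convert departure to UTC: 8:35 AM + 3:30 = 12:05 PM UTC on Jun 12.
Add 7 hours 40 minutes leg 1 → 7:45 PM UTC.
Add 4 hours layover in Tehran → 11:45 PM UTC.
Add 8 hours 57 minutes leg 2 → 8:42 AM UTC (Jun 13).
Darwin is UTC+9:30, so local arrival = 8:42 AM + 9:30 = 6:12 PM on Jun 13.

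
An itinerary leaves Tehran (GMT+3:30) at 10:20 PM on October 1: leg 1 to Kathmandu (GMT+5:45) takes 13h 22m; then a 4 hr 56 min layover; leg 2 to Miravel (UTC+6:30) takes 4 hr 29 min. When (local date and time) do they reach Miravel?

12:07 AM on October 3

Convert departure to UTC: 10:20 PM − 3:30 = 6:50 PM UTC on Oct 1.
Add 13 hours and 22 minutes leg 1 → 8:12 AM UTC (Oct 2).
Add 4 hours and 56 minutes layover in Kathmandu → 1:08 PM UTC.
Add 4 hours and 29 minutes leg 2 → 5:37 PM UTC.
Miravel is UTC+6:30, so local arrival = 5:37 PM + 6:30 = 12:07 AM on Oct 3.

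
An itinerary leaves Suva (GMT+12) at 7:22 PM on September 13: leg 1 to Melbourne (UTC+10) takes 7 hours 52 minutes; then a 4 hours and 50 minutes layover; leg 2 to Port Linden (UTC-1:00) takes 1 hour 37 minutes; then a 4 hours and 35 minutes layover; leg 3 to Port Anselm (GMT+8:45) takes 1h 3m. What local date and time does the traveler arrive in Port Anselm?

Convert departure to UTC: 7:22 PM − 12:00 = 7:22 AM UTC on Sep 13.
Add 7 hours and 52 minutes leg 1 → 3:14 PM UTC.
Add 4 hours 50 minutes layover in Melbourne → 8:04 PM UTC.
Add 1 hour and 37 minutes leg 2 → 9:41 PM UTC.
Add 4 hours 35 minutes layover in Port Linden → 2:16 AM UTC (Sep 14).
Add 1 hour and 3 minutes leg 3 → 3:19 AM UTC.
Port Anselm is UTC+8:45, so local arrival = 3:19 AM + 8:45 = 12:04 PM on Sep 14.

12:04 PM on September 14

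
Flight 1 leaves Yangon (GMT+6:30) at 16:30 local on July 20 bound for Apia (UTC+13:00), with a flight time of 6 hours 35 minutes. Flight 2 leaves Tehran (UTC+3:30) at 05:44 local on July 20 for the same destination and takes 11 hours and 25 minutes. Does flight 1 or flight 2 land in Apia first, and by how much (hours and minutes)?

Flight 1 in UTC: 16:30 − 6:30 = 10:00 on Jul 20.
+6 hours 35 minutes → arrive 16:35 UTC on Jul 20.
Flight 2 in UTC: 05:44 − 3:30 = 02:14 on Jul 20.
+11 hours and 25 minutes → arrive 13:39 UTC on Jul 20.
Flight 2 lands earlier by 2 hours 56 minutes.

the second, by 2 hours 56 minutes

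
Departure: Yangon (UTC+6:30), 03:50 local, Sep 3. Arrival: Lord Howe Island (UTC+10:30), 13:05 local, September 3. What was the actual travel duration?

5 hours 15 minutes

Departure in UTC: 03:50 − 6:30 = 21:20 on Sep 2.
Arrival in UTC: 13:05 − 10:30 = 02:35 on Sep 3.
Elapsed = 02:35 − 21:20 (+1 day) = 5 hours 15 minutes.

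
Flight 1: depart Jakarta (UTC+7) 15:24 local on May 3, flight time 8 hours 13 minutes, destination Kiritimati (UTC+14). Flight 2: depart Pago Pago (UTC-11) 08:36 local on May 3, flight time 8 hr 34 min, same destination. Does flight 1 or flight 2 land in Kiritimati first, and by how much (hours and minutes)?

the first, by 11 hours 33 minutes

Flight 1 in UTC: 15:24 − 7:00 = 08:24 on May 3.
+8 hours 13 minutes → arrive 16:37 UTC on May 3.
Flight 2 in UTC: 08:36 + 11:00 = 19:36 on May 3.
+8 hours 34 minutes → arrive 04:10 UTC on May 4.
Flight 1 lands earlier by 11 hours 33 minutes.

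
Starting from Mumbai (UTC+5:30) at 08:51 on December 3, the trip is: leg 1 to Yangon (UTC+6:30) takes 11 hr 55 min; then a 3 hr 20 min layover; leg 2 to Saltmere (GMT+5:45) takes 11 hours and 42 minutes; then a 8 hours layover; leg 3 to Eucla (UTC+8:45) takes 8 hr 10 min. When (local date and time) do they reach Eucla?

07:13 on December 5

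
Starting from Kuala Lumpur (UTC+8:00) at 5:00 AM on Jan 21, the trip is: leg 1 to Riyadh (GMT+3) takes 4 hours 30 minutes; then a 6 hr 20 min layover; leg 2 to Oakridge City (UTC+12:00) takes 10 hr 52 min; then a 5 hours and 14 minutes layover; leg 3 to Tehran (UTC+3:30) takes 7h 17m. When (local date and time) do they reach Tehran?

Convert departure to UTC: 5:00 AM − 8:00 = 9:00 PM UTC on Jan 20.
Add 4 hours 30 minutes leg 1 → 1:30 AM UTC (Jan 21).
Add 6 hours 20 minutes layover in Riyadh → 7:50 AM UTC.
Add 10 hours 52 minutes leg 2 → 6:42 PM UTC.
Add 5 hours and 14 minutes layover in Oakridge City → 11:56 PM UTC.
Add 7 hours 17 minutes leg 3 → 7:13 AM UTC (Jan 22).
Tehran is UTC+3:30, so local arrival = 7:13 AM + 3:30 = 10:43 AM on Jan 22.

10:43 AM on January 22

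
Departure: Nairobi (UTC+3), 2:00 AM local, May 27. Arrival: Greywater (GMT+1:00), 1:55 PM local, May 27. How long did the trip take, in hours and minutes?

Departure in UTC: 2:00 AM − 3:00 = 11:00 PM on May 26.
Arrival in UTC: 1:55 PM − 1:00 = 12:55 PM on May 27.
Elapsed = 12:55 PM − 11:00 PM (+1 day) = 13 hours 55 minutes.

13 hours 55 minutes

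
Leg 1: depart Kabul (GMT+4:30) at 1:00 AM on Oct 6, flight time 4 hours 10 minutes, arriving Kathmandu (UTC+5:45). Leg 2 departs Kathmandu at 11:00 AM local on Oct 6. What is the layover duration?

4 hours 35 minutes

Convert departure to UTC: 1:00 AM − 4:30 = 8:30 PM UTC on Oct 5.
Add 4 hours 10 minutes flight time → 12:40 AM UTC (Oct 6).
Kathmandu is UTC+5:45, so local arrival = 12:40 AM + 5:45 = 6:25 AM on Oct 6.
Layover = 11:00 AM − 6:25 AM = 4 hours 35 minutes.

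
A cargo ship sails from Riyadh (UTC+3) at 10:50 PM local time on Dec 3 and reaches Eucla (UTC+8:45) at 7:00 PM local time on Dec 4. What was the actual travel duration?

14 hours 25 minutes

Departure in UTC: 10:50 PM − 3:00 = 7:50 PM on Dec 3.
Arrival in UTC: 7:00 PM − 8:45 = 10:15 AM on Dec 4.
Elapsed = 10:15 AM − 7:50 PM (+1 day) = 14 hours 25 minutes.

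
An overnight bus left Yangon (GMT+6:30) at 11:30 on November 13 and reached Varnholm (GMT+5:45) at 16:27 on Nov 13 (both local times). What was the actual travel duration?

Departure in UTC: 11:30 − 6:30 = 05:00 on Nov 13.
Arrival in UTC: 16:27 − 5:45 = 10:42 on Nov 13.
Elapsed = 10:42 − 05:00 = 5 hours 42 minutes.

5 hours 42 minutes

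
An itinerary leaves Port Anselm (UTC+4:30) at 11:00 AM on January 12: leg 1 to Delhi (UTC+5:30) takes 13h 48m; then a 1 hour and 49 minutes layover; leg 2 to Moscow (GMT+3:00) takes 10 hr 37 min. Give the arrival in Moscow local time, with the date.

11:44 AM on January 13

Convert departure to UTC: 11:00 AM − 4:30 = 6:30 AM UTC on Jan 12.
Add 13 hours and 48 minutes leg 1 → 8:18 PM UTC.
Add 1 hour 49 minutes layover in Delhi → 10:07 PM UTC.
Add 10 hours and 37 minutes leg 2 → 8:44 AM UTC (Jan 13).
Moscow is UTC+3:00, so local arrival = 8:44 AM + 3:00 = 11:44 AM on Jan 13.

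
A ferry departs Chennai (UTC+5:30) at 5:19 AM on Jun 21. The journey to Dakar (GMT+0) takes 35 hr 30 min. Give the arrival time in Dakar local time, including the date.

11:19 AM on June 22

Convert departure to UTC: 5:19 AM − 5:30 = 11:49 PM UTC on Jun 20.
Add 35 hours and 30 minutes travel time → 11:19 AM UTC (Jun 22).
Dakar is UTC+0, so local arrival is the same: 11:19 AM on Jun 22.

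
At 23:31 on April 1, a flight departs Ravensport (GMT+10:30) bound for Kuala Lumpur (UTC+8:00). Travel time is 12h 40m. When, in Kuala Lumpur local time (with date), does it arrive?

Kuala Lumpur is 2:30 behind Ravensport.
After 12 hours and 40 minutes it is 12:11 (Apr 2) in Ravensport.
Shift by the zone difference: 12:11 − 2:30 = 09:41 on Apr 2 in Kuala Lumpur.

09:41 on April 2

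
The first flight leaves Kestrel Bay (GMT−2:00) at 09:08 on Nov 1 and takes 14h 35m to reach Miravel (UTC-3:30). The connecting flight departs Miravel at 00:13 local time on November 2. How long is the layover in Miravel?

2 hours

Convert departure to UTC: 09:08 + 2:00 = 11:08 UTC on Nov 1.
Add 14 hours 35 minutes flight time → 01:43 UTC (Nov 2).
Miravel is UTC−3:30, so local arrival = 01:43 − 3:30 = 22:13 on Nov 1.
Layover = 00:13 − 22:13 (+1 day) = 2 hours.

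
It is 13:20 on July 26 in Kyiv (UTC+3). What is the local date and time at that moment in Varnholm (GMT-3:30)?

In UTC: 13:20 − 3:00 = 10:20 on Jul 26.
Varnholm is UTC−3:30: 10:20 − 3:30 = 06:50 on Jul 26.

06:50 on July 26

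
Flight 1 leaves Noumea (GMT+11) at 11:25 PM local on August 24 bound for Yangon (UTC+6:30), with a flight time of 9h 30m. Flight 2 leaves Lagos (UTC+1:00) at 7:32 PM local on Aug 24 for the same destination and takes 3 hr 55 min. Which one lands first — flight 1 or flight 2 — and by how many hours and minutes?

the first, by 32 minutes

Flight 1 in UTC: 11:25 PM − 11:00 = 12:25 PM on Aug 24.
+9 hours and 30 minutes → arrive 9:55 PM UTC on Aug 24.
Flight 2 in UTC: 7:32 PM − 1:00 = 6:32 PM on Aug 24.
+3 hours 55 minutes → arrive 10:27 PM UTC on Aug 24.
Flight 1 lands earlier by 32 minutes.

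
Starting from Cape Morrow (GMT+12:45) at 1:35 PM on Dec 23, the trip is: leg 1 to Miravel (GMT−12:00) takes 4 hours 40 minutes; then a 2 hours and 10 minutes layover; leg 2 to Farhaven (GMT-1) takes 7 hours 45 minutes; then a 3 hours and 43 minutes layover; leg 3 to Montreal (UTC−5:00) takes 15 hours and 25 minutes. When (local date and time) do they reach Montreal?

Convert departure to UTC: 1:35 PM − 12:45 = 12:50 AM UTC on Dec 23.
Add 4 hours 40 minutes leg 1 → 5:30 AM UTC.
Add 2 hours and 10 minutes layover in Miravel → 7:40 AM UTC.
Add 7 hours and 45 minutes leg 2 → 3:25 PM UTC.
Add 3 hours 43 minutes layover in Farhaven → 7:08 PM UTC.
Add 15 hours 25 minutes leg 3 → 10:33 AM UTC (Dec 24).
Montreal is UTC−5:00, so local arrival = 10:33 AM − 5:00 = 5:33 AM on Dec 24.

5:33 AM on Dec 24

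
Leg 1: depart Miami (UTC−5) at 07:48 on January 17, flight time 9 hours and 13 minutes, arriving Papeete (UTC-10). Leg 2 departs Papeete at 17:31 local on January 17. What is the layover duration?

5 hours 30 minutes

Convert departure to UTC: 07:48 + 5:00 = 12:48 UTC on Jan 17.
Add 9 hours and 13 minutes flight time → 22:01 UTC.
Papeete is UTC−10:00, so local arrival = 22:01 − 10:00 = 12:01 on Jan 17.
Layover = 17:31 − 12:01 = 5 hours 30 minutes.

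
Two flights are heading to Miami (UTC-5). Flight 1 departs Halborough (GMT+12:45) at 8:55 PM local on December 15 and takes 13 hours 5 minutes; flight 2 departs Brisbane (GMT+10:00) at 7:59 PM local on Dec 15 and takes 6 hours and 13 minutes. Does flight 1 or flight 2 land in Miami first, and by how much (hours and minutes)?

Flight 1 in UTC: 8:55 PM − 12:45 = 8:10 AM on Dec 15.
+13 hours 5 minutes → arrive 9:15 PM UTC on Dec 15.
Flight 2 in UTC: 7:59 PM − 10:00 = 9:59 AM on Dec 15.
+6 hours 13 minutes → arrive 4:12 PM UTC on Dec 15.
Flight 2 lands earlier by 5 hours 3 minutes.

the second, by 5 hours 3 minutes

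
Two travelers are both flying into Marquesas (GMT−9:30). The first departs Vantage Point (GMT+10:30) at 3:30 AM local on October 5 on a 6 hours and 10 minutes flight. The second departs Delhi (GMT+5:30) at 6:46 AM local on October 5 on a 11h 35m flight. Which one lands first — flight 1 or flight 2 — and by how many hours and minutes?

the first, by 13 hours 41 minutes

Flight 1 in UTC: 3:30 AM − 10:30 = 5:00 PM on Oct 4.
+6 hours 10 minutes → arrive 11:10 PM UTC on Oct 4.
Flight 2 in UTC: 6:46 AM − 5:30 = 1:16 AM on Oct 5.
+11 hours 35 minutes → arrive 12:51 PM UTC on Oct 5.
Flight 1 lands earlier by 13 hours 41 minutes.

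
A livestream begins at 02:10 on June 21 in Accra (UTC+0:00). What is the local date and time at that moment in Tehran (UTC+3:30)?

Tehran is 3:30 ahead of Accra.
Shift by the zone difference: 02:10 + 3:30 = 05:40 on Jun 21 in Tehran.

05:40 on Jun 21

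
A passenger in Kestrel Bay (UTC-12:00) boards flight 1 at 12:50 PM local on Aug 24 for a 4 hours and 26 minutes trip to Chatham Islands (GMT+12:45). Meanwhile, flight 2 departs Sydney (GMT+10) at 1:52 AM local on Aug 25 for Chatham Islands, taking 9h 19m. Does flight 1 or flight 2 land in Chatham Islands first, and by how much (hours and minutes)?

Flight 1 in UTC: 12:50 PM + 12:00 = 12:50 AM on Aug 25.
+4 hours and 26 minutes → arrive 5:16 AM UTC on Aug 25.
Flight 2 in UTC: 1:52 AM − 10:00 = 3:52 PM on Aug 24.
+9 hours 19 minutes → arrive 1:11 AM UTC on Aug 25.
Flight 2 lands earlier by 4 hours 5 minutes.

the second, by 4 hours 5 minutes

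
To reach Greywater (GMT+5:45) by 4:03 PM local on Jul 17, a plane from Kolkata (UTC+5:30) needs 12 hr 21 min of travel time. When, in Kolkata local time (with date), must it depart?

Target arrival in UTC: 4:03 PM − 5:45 = 10:18 AM on Jul 17.
Subtract 12 hours and 21 minutes → departure 9:57 PM UTC on Jul 16.
Kolkata is UTC+5:30: 9:57 PM + 5:30 = 3:27 AM on Jul 17.

3:27 AM on July 17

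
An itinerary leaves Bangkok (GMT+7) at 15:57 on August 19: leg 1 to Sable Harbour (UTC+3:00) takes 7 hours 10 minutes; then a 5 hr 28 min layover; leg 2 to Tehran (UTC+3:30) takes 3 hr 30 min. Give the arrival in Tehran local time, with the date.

04:35 on August 20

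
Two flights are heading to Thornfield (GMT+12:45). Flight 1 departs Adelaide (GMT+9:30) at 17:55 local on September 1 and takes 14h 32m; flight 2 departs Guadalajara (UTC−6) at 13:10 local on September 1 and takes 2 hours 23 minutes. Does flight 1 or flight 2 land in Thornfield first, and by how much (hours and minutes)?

the second, by 1 hour 24 minutes

Flight 1 in UTC: 17:55 − 9:30 = 08:25 on Sep 1.
+14 hours and 32 minutes → arrive 22:57 UTC on Sep 1.
Flight 2 in UTC: 13:10 + 6:00 = 19:10 on Sep 1.
+2 hours 23 minutes → arrive 21:33 UTC on Sep 1.
Flight 2 lands earlier by 1 hour 24 minutes.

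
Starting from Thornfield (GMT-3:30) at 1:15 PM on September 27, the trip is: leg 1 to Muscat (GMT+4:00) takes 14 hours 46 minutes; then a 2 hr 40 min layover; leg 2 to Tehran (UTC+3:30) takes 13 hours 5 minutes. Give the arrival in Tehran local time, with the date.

2:46 AM on Sep 29

Convert departure to UTC: 1:15 PM + 3:30 = 4:45 PM UTC on Sep 27.
Add 14 hours 46 minutes leg 1 → 7:31 AM UTC (Sep 28).
Add 2 hours 40 minutes layover in Muscat → 10:11 AM UTC.
Add 13 hours 5 minutes leg 2 → 11:16 PM UTC.
Tehran is UTC+3:30, so local arrival = 11:16 PM + 3:30 = 2:46 AM on Sep 29.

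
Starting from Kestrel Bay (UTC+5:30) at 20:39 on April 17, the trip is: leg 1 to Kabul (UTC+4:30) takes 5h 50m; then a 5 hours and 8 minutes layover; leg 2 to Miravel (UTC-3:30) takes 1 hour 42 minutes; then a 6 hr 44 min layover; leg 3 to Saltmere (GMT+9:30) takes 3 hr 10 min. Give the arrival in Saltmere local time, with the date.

23:13 on April 18

Convert departure to UTC: 20:39 − 5:30 = 15:09 UTC on Apr 17.
Add 5 hours 50 minutes leg 1 → 20:59 UTC.
Add 5 hours 8 minutes layover in Kabul → 02:07 UTC (Apr 18).
Add 1 hour 42 minutes leg 2 → 03:49 UTC.
Add 6 hours 44 minutes layover in Miravel → 10:33 UTC.
Add 3 hours 10 minutes leg 3 → 13:43 UTC.
Saltmere is UTC+9:30, so local arrival = 13:43 + 9:30 = 23:13 on Apr 18.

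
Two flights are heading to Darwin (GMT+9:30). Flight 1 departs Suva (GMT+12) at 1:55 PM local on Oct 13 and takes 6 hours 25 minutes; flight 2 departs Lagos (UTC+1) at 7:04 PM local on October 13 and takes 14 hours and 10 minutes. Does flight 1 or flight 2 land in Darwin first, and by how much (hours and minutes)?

the first, by 23 hours 54 minutes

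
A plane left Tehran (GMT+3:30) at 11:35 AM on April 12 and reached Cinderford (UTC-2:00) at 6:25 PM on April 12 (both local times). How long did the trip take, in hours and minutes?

Departure in UTC: 11:35 AM − 3:30 = 8:05 AM on Apr 12.
Arrival in UTC: 6:25 PM + 2:00 = 8:25 PM on Apr 12.
Elapsed = 8:25 PM − 8:05 AM = 12 hours 20 minutes.

12 hours 20 minutes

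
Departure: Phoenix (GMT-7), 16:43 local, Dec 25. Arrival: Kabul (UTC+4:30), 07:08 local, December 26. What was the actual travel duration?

Departure in UTC: 16:43 + 7:00 = 23:43 on Dec 25.
Arrival in UTC: 07:08 − 4:30 = 02:38 on Dec 26.
Elapsed = 02:38 − 23:43 (+1 day) = 2 hours 55 minutes.

2 hours 55 minutes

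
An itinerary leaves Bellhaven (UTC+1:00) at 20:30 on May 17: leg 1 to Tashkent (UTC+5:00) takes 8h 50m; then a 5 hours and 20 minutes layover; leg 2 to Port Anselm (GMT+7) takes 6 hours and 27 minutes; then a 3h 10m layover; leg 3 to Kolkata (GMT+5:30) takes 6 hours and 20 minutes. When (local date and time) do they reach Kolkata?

Convert departure to UTC: 20:30 − 1:00 = 19:30 UTC on May 17.
Add 8 hours and 50 minutes leg 1 → 04:20 UTC (May 18).
Add 5 hours 20 minutes layover in Tashkent → 09:40 UTC.
Add 6 hours and 27 minutes leg 2 → 16:07 UTC.
Add 3 hours and 10 minutes layover in Port Anselm → 19:17 UTC.
Add 6 hours and 20 minutes leg 3 → 01:37 UTC (May 19).
Kolkata is UTC+5:30, so local arrival = 01:37 + 5:30 = 07:07 on May 19.

07:07 on May 19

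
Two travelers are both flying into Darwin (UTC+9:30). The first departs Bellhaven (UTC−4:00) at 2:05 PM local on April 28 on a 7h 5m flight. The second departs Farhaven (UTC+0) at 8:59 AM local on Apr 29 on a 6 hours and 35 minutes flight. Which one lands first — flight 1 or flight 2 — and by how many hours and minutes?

the first, by 14 hours 24 minutes

Flight 1 in UTC: 2:05 PM + 4:00 = 6:05 PM on Apr 28.
+7 hours and 5 minutes → arrive 1:10 AM UTC on Apr 29.
Flight 2 departs at 8:59 AM UTC (Apr 29).
+6 hours and 35 minutes → arrive 3:34 PM UTC on Apr 29.
Flight 1 lands earlier by 14 hours 24 minutes.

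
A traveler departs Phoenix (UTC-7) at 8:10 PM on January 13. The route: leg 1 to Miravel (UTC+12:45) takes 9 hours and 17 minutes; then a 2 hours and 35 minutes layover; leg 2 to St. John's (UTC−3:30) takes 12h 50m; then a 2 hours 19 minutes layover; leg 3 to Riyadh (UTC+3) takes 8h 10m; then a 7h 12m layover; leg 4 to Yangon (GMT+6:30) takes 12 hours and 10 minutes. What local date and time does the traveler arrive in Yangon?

4:13 PM on January 16

Convert departure to UTC: 8:10 PM + 7:00 = 3:10 AM UTC on Jan 14.
Add 9 hours and 17 minutes leg 1 → 12:27 PM UTC.
Add 2 hours and 35 minutes layover in Miravel → 3:02 PM UTC.
Add 12 hours and 50 minutes leg 2 → 3:52 AM UTC (Jan 15).
Add 2 hours and 19 minutes layover in St. John's → 6:11 AM UTC.
Add 8 hours and 10 minutes leg 3 → 2:21 PM UTC.
Add 7 hours and 12 minutes layover in Riyadh → 9:33 PM UTC.
Add 12 hours and 10 minutes leg 4 → 9:43 AM UTC (Jan 16).
Yangon is UTC+6:30, so local arrival = 9:43 AM + 6:30 = 4:13 PM on Jan 16.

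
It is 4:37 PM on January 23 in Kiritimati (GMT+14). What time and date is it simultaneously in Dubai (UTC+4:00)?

In UTC: 4:37 PM − 14:00 = 2:37 AM on Jan 23.
Dubai is UTC+4:00: 2:37 AM + 4:00 = 6:37 AM on Jan 23.

6:37 AM on Jan 23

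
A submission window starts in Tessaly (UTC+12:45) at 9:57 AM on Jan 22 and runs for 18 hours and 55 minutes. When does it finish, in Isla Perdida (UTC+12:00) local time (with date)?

4:07 AM on January 23

Convert start to UTC: 9:57 AM − 12:45 = 9:12 PM UTC on Jan 21.
Add 18 hours 55 minutes duration → 4:07 PM UTC (Jan 22).
Isla Perdida is UTC+12:00, so local end time = 4:07 PM + 12:00 = 4:07 AM on Jan 23.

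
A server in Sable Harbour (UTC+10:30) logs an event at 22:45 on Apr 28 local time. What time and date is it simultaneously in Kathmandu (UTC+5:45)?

18:00 on April 28

Kathmandu is 4:45 behind Sable Harbour.
Shift by the zone difference: 22:45 − 4:45 = 18:00 on Apr 28 in Kathmandu.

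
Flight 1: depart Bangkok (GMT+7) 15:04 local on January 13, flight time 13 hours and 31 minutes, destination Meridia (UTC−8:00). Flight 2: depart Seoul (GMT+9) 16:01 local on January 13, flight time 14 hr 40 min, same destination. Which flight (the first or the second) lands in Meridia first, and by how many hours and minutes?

Flight 1 in UTC: 15:04 − 7:00 = 08:04 on Jan 13.
+13 hours and 31 minutes → arrive 21:35 UTC on Jan 13.
Flight 2 in UTC: 16:01 − 9:00 = 07:01 on Jan 13.
+14 hours 40 minutes → arrive 21:41 UTC on Jan 13.
Flight 1 lands earlier by 6 minutes.

the first, by 6 minutes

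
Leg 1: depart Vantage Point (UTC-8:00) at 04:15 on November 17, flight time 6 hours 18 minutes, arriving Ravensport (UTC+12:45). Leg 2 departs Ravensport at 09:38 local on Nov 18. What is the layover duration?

2 hours 20 minutes

Convert departure to UTC: 04:15 + 8:00 = 12:15 UTC on Nov 17.
Add 6 hours 18 minutes flight time → 18:33 UTC.
Ravensport is UTC+12:45, so local arrival = 18:33 + 12:45 = 07:18 on Nov 18.
Layover = 09:38 − 07:18 = 2 hours 20 minutes.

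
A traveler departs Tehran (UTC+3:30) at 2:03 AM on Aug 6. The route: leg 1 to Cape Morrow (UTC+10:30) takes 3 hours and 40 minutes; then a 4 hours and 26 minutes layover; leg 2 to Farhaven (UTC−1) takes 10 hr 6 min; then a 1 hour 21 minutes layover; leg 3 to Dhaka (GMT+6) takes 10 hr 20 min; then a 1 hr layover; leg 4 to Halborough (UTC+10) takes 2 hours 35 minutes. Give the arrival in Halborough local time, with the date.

Convert departure to UTC: 2:03 AM − 3:30 = 10:33 PM UTC on Aug 5.
Add 3 hours and 40 minutes leg 1 → 2:13 AM UTC (Aug 6).
Add 4 hours and 26 minutes layover in Cape Morrow → 6:39 AM UTC.
Add 10 hours 6 minutes leg 2 → 4:45 PM UTC.
Add 1 hour 21 minutes layover in Farhaven → 6:06 PM UTC.
Add 10 hours and 20 minutes leg 3 → 4:26 AM UTC (Aug 7).
Add 1 hour layover in Dhaka → 5:26 AM UTC.
Add 2 hours and 35 minutes leg 4 → 8:01 AM UTC.
Halborough is UTC+10:00, so local arrival = 8:01 AM + 10:00 = 6:01 PM on Aug 7.

6:01 PM on August 7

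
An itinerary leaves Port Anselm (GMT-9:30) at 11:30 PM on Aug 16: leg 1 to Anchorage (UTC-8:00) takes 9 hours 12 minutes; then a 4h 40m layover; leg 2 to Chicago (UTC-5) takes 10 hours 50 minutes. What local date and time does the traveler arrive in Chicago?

4:42 AM on August 18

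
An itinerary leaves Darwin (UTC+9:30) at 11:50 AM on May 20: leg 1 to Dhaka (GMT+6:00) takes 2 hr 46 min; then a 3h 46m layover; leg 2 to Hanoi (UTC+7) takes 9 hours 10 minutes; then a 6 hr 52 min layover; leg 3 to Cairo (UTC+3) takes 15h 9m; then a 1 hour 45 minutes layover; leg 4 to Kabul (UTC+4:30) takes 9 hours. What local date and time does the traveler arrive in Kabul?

Convert departure to UTC: 11:50 AM − 9:30 = 2:20 AM UTC on May 20.
Add 2 hours and 46 minutes leg 1 → 5:06 AM UTC.
Add 3 hours 46 minutes layover in Dhaka → 8:52 AM UTC.
Add 9 hours 10 minutes leg 2 → 6:02 PM UTC.
Add 6 hours and 52 minutes layover in Hanoi → 12:54 AM UTC (May 21).
Add 15 hours and 9 minutes leg 3 → 4:03 PM UTC.
Add 1 hour 45 minutes layover in Cairo → 5:48 PM UTC.
Add 9 hours leg 4 → 2:48 AM UTC (May 22).
Kabul is UTC+4:30, so local arrival = 2:48 AM + 4:30 = 7:18 AM on May 22.

7:18 AM on May 22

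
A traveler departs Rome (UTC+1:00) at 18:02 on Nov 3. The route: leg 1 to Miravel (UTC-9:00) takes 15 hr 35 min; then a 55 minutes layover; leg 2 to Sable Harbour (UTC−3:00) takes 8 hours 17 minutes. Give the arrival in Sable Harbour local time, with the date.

14:49 on Nov 4

Convert departure to UTC: 18:02 − 1:00 = 17:02 UTC on Nov 3.
Add 15 hours 35 minutes leg 1 → 08:37 UTC (Nov 4).
Add 55 minutes layover in Miravel → 09:32 UTC.
Add 8 hours 17 minutes leg 2 → 17:49 UTC.
Sable Harbour is UTC−3:00, so local arrival = 17:49 − 3:00 = 14:49 on Nov 4.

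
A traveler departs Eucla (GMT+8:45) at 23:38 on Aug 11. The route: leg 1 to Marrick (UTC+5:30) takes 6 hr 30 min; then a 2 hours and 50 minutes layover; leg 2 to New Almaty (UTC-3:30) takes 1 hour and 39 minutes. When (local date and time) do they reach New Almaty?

22:22 on August 11

Convert departure to UTC: 23:38 − 8:45 = 14:53 UTC on Aug 11.
Add 6 hours and 30 minutes leg 1 → 21:23 UTC.
Add 2 hours 50 minutes layover in Marrick → 00:13 UTC (Aug 12).
Add 1 hour 39 minutes leg 2 → 01:52 UTC.
New Almaty is UTC−3:30, so local arrival = 01:52 − 3:30 = 22:22 on Aug 11.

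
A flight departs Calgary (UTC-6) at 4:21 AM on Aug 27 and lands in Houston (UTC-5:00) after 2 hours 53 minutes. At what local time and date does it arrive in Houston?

Convert departure to UTC: 4:21 AM + 6:00 = 10:21 AM UTC on Aug 27.
Add 2 hours 53 minutes travel time → 1:14 PM UTC.
Houston is UTC−5:00, so local arrival = 1:14 PM − 5:00 = 8:14 AM on Aug 27.

8:14 AM on August 27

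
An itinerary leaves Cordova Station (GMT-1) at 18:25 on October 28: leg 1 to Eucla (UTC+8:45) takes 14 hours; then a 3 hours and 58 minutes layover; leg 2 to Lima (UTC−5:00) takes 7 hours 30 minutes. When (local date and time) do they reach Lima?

Convert departure to UTC: 18:25 + 1:00 = 19:25 UTC on Oct 28.
Add 14 hours leg 1 → 09:25 UTC (Oct 29).
Add 3 hours 58 minutes layover in Eucla → 13:23 UTC.
Add 7 hours 30 minutes leg 2 → 20:53 UTC.
Lima is UTC−5:00, so local arrival = 20:53 − 5:00 = 15:53 on Oct 29.

15:53 on October 29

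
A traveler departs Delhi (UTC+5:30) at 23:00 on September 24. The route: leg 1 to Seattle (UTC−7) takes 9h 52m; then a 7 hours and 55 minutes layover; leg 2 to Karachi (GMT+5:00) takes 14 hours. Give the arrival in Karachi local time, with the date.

06:17 on Sep 26

Convert departure to UTC: 23:00 − 5:30 = 17:30 UTC on Sep 24.
Add 9 hours 52 minutes leg 1 → 03:22 UTC (Sep 25).
Add 7 hours 55 minutes layover in Seattle → 11:17 UTC.
Add 14 hours leg 2 → 01:17 UTC (Sep 26).
Karachi is UTC+5:00, so local arrival = 01:17 + 5:00 = 06:17 on Sep 26.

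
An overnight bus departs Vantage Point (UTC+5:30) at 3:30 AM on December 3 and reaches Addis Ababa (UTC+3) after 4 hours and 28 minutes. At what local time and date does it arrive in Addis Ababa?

Addis Ababa is 2:30 behind Vantage Point.
After 4 hours 28 minutes it is 7:58 AM in Vantage Point.
Shift by the zone difference: 7:58 AM − 2:30 = 5:28 AM on Dec 3 in Addis Ababa.

5:28 AM on December 3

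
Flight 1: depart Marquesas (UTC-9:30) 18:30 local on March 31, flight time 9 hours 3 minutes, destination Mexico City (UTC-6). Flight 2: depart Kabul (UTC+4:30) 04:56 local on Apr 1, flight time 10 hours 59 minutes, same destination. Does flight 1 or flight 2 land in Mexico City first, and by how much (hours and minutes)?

the second, by 1 hour 38 minutes

Flight 1 in UTC: 18:30 + 9:30 = 04:00 on Apr 1.
+9 hours and 3 minutes → arrive 13:03 UTC on Apr 1.
Flight 2 in UTC: 04:56 − 4:30 = 00:26 on Apr 1.
+10 hours and 59 minutes → arrive 11:25 UTC on Apr 1.
Flight 2 lands earlier by 1 hour 38 minutes.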